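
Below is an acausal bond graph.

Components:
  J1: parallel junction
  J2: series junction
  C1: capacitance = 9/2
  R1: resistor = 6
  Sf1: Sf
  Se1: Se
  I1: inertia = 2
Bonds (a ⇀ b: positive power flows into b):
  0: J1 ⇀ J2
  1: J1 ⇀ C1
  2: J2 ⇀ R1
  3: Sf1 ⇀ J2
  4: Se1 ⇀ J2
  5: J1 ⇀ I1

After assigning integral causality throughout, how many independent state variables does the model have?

β3 stroke→Sf1  (source Sf1 imposes f)
β4 stroke→J2  (Se1: effort source, stroke at far end)
β0 stroke→J2  (common-f at J2 fixed by 3)
β2 stroke→J2  (J2: bond 3 brought flow, rest push out)
β1 stroke→J1  (C1 integral (e out))
β5 stroke→I1  (common-e at J1 fixed by 1)

2  (C1, I1 all integral)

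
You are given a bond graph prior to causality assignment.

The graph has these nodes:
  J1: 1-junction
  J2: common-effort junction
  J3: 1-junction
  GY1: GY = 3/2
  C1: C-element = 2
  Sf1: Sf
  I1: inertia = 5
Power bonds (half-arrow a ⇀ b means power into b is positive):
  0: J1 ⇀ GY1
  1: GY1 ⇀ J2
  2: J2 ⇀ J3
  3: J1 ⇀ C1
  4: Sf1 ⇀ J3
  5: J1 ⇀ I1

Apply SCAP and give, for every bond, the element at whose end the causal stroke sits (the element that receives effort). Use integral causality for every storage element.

#0 |J1
#1 |J2
#2 |J3
#3 |J1
#4 |Sf1
#5 |I1

b4 →Sf1  (source Sf1 imposes f)
b2 →J3  (common-f at J3 fixed by 4)
b1 →J2  (J2 needs exactly one e-in)
b0 →J1  (through GY1, causality inverts; strokes same side of GY1)
b3 →J1  (C1 integral (e out))
b5 →I1  (closing 1-jn rule on J1)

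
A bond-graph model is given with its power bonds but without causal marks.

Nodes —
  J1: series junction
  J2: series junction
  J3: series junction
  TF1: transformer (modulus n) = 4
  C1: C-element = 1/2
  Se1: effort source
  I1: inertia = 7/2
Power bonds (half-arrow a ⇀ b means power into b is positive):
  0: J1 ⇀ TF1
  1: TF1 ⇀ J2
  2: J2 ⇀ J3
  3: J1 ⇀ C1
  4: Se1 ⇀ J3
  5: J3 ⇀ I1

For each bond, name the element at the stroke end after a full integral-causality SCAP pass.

β4 stroke→J3  (Se1 (Se) sets effort on bond)
β3 stroke→J1  (prefer integral on C1)
β0 stroke→TF1  (closing 1-jn rule on J1)
β1 stroke→J2  (through TF1, causality passes straight; one stroke at TF1)
β2 stroke→J3  (J2 needs exactly one f-in)
β5 stroke→I1  (J3: last free bond brings flow in)

b0 stroke at TF1
b1 stroke at J2
b2 stroke at J3
b3 stroke at J1
b4 stroke at J3
b5 stroke at I1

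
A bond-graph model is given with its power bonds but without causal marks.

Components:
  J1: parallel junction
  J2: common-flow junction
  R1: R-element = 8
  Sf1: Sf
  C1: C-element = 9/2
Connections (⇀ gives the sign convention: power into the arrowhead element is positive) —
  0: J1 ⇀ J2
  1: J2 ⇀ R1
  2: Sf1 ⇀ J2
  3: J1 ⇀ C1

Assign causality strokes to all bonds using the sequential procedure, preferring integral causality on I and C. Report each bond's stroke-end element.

bond 2 →Sf1  (Sf1 (Sf) sets flow on bond)
bond 0 →J2  (J2 flow already set via bond 2)
bond 1 →J2  (1-jn J2 has f-setter on 2)
bond 3 →J1  (J1: last free bond brings effort in)

b0 |J2
b1 |J2
b2 |Sf1
b3 |J1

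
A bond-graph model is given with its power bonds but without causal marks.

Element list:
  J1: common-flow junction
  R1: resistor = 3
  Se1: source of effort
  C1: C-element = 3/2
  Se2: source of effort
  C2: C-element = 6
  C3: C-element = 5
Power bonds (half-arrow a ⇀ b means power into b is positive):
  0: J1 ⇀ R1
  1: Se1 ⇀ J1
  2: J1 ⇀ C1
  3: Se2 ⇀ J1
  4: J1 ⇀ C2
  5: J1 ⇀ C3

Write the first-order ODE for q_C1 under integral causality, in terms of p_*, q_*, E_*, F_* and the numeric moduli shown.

dq_C1/dt = E_Se1/3 + E_Se2/3 - 2*q_C1/9 - q_C2/18 - q_C3/15

b1 stroke at J1  (Se1 (Se) sets effort on bond)
b3 stroke at J1  (Se2 fixes effort; stroke away)
b2 stroke at J1  (C1 outputs effort q/C1)
b4 stroke at J1  (C2 integral (e out))
b5 stroke at J1  (C3 integral (e out))
b0 stroke at R1  (closing 1-jn rule on J1)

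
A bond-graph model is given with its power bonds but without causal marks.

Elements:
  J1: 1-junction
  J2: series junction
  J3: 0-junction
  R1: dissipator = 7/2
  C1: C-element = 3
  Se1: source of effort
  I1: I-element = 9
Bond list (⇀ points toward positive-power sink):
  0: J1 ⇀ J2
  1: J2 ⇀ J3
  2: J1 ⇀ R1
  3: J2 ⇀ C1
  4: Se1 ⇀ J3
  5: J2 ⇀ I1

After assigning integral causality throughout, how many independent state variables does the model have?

#4 →J3  (Se1 fixes effort; stroke away)
#1 →J2  (J3 effort already set via bond 4)
#3 →J2  (prefer integral on C1)
#5 →I1  (I1: I, integral causality)
#0 →J2  (1-jn J2 has f-setter on 5)
#2 →J1  (J1: bond 0 brought flow, rest push out)

2  (C1, I1 all integral)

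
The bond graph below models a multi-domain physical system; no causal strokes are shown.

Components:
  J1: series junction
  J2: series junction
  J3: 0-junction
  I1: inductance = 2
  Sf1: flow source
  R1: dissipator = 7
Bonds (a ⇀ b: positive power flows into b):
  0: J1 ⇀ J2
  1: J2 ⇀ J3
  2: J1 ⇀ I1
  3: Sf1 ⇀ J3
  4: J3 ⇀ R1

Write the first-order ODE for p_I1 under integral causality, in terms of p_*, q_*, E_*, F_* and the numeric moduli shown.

b3 stroke at Sf1  (Sf1 fixes flow; stroke at Sf1)
b2 stroke at I1  (I1 integral (f out))
b0 stroke at J1  (1-jn J1 has f-setter on 2)
b1 stroke at J2  (common-f at J2 fixed by 0)
b4 stroke at J3  (J3: last free bond brings effort in)

dp_I1/dt = -7*F_Sf1 - 7*p_I1/2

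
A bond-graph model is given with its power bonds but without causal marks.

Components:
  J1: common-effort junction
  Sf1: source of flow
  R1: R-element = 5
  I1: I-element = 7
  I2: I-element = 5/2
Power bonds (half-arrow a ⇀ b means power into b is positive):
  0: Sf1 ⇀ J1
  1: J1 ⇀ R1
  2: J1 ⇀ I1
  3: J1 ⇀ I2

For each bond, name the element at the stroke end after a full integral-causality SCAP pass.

#0 stroke→Sf1
#1 stroke→J1
#2 stroke→I1
#3 stroke→I2

bond 0 stroke at Sf1  (source Sf1 imposes f)
bond 2 stroke at I1  (I1: I, integral causality)
bond 3 stroke at I2  (I2 outputs flow p/I2)
bond 1 stroke at J1  (only one effort-in slot at J1)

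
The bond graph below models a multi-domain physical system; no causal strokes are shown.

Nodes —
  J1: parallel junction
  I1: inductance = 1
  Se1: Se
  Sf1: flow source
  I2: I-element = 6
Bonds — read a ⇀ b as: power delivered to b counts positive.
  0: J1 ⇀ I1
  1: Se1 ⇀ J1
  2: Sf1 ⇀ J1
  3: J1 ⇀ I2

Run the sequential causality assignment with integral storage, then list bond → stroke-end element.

b1 →J1  (Se1 (Se) sets effort on bond)
b2 →Sf1  (Sf1 (Sf) sets flow on bond)
b0 →I1  (0-jn J1 has e-setter on 1)
b3 →I2  (J1 effort already set via bond 1)

b0 →I1
b1 →J1
b2 →Sf1
b3 →I2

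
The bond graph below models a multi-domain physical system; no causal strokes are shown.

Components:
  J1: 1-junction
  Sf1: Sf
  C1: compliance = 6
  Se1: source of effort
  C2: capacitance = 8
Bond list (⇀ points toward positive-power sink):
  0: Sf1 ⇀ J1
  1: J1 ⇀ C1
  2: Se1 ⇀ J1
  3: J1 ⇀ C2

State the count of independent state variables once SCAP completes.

#0 |Sf1  (source Sf1 imposes f)
#2 |J1  (Se1: effort source, stroke at far end)
#1 |J1  (J1 flow already set via bond 0)
#3 |J1  (J1 flow already set via bond 0)

2  (C1, C2 all integral)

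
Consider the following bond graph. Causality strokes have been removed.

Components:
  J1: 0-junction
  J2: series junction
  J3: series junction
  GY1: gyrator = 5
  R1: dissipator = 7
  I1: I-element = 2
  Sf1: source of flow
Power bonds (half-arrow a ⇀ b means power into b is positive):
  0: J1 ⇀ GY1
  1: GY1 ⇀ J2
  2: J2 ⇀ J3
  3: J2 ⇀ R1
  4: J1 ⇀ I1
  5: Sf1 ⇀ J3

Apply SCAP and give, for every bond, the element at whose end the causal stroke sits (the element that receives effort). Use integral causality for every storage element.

β0 |J1
β1 |J2
β2 |J3
β3 |J2
β4 |I1
β5 |Sf1

#5 stroke→Sf1  (Sf1 (Sf) sets flow on bond)
#2 stroke→J3  (J3 flow already set via bond 5)
#1 stroke→J2  (common-f at J2 fixed by 2)
#3 stroke→J2  (common-f at J2 fixed by 2)
#0 stroke→J1  (through GY1, causality inverts; strokes same side of GY1)
#4 stroke→I1  (J1: bond 0 brought effort, rest push out)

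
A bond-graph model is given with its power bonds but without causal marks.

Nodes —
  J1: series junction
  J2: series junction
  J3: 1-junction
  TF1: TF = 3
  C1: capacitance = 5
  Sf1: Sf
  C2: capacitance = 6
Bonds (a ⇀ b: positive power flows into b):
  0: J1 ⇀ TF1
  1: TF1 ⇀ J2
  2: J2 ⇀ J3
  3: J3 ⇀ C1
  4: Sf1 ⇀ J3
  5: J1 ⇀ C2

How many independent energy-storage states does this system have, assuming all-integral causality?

β4 →Sf1  (source Sf1 imposes f)
β2 →J3  (J3: bond 4 brought flow, rest push out)
β3 →J3  (J3 flow already set via bond 4)
β1 →J2  (J2 flow already set via bond 2)
β0 →TF1  (through TF1, causality passes straight; one stroke at TF1)
β5 →J1  (1-jn J1 has f-setter on 0)

2  (C1, C2 all integral)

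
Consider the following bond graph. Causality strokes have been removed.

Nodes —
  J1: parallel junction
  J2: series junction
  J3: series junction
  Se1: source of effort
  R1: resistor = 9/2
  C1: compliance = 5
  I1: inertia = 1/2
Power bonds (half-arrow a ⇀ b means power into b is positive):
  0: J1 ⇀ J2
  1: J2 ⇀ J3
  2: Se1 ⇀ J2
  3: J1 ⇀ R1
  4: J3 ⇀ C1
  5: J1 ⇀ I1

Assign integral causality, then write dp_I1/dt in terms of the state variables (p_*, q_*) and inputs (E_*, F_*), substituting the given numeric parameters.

b2 stroke at J2  (Se1 (Se) sets effort on bond)
b4 stroke at J3  (C1: C, integral causality)
b1 stroke at J2  (J3 needs exactly one f-in)
b0 stroke at J1  (J2: last free bond brings flow in)
b3 stroke at R1  (common-e at J1 fixed by 0)
b5 stroke at I1  (0-jn J1 has e-setter on 0)

dp_I1/dt = -E_Se1 + q_C1/5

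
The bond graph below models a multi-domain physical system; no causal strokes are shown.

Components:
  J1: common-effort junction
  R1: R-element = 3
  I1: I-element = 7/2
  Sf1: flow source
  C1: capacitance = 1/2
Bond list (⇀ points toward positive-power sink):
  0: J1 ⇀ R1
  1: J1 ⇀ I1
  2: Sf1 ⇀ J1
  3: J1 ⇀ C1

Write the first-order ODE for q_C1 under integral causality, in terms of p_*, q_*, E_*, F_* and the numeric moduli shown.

dq_C1/dt = F_Sf1 - 2*p_I1/7 - 2*q_C1/3

bond 2 |Sf1  (Sf1 fixes flow; stroke at Sf1)
bond 1 |I1  (prefer integral on I1)
bond 3 |J1  (C1 integral (e out))
bond 0 |R1  (J1 effort already set via bond 3)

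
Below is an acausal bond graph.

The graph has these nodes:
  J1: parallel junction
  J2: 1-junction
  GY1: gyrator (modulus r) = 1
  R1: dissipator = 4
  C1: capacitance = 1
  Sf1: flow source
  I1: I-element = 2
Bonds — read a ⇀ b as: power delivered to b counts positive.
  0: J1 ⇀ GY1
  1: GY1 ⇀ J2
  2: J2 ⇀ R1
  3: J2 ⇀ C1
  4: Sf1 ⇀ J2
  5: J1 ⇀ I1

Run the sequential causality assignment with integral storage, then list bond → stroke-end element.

β4 |Sf1  (source Sf1 imposes f)
β1 |J2  (1-jn J2 has f-setter on 4)
β2 |J2  (1-jn J2 has f-setter on 4)
β3 |J2  (1-jn J2 has f-setter on 4)
β0 |J1  (GY1: gyrator matches bond 1)
β5 |I1  (J1: bond 0 brought effort, rest push out)

bond 0 stroke→J1
bond 1 stroke→J2
bond 2 stroke→J2
bond 3 stroke→J2
bond 4 stroke→Sf1
bond 5 stroke→I1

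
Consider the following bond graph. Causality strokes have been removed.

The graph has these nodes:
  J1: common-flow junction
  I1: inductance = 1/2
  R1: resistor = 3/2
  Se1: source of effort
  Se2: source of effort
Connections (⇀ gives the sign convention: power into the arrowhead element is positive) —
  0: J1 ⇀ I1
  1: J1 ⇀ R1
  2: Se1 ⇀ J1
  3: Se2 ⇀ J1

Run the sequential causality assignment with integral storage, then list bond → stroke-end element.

b2 →J1  (Se1: effort source, stroke at far end)
b3 →J1  (Se2 (Se) sets effort on bond)
b0 →I1  (I1: I, integral causality)
b1 →J1  (1-jn J1 has f-setter on 0)

b0 stroke→I1
b1 stroke→J1
b2 stroke→J1
b3 stroke→J1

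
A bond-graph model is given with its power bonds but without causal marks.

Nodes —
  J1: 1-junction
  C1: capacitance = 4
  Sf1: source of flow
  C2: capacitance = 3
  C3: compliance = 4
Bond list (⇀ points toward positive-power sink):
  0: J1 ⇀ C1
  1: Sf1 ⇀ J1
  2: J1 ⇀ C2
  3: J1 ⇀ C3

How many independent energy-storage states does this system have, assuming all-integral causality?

3  (C1, C2, C3 all integral)

b1 stroke→Sf1  (Sf1 (Sf) sets flow on bond)
b0 stroke→J1  (J1 flow already set via bond 1)
b2 stroke→J1  (common-f at J1 fixed by 1)
b3 stroke→J1  (J1: bond 1 brought flow, rest push out)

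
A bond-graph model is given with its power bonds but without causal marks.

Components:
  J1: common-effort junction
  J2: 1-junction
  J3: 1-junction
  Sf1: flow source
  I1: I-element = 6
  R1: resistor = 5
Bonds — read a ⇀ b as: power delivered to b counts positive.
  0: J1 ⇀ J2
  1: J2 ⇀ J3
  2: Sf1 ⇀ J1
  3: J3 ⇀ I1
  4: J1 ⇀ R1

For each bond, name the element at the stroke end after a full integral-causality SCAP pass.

#2 |Sf1  (Sf1 (Sf) sets flow on bond)
#3 |I1  (I1: I, integral causality)
#1 |J3  (J3 flow already set via bond 3)
#0 |J2  (J2 flow already set via bond 1)
#4 |J1  (only one effort-in slot at J1)

b0 stroke→J2
b1 stroke→J3
b2 stroke→Sf1
b3 stroke→I1
b4 stroke→J1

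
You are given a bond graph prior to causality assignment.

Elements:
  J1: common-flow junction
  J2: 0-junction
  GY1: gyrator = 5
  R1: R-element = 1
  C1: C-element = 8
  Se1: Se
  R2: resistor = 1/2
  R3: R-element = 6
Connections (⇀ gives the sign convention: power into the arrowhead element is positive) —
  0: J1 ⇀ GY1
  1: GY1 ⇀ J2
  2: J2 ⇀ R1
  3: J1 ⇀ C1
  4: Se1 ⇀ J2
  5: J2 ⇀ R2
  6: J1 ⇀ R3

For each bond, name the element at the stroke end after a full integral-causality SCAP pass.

β0 |GY1
β1 |GY1
β2 |R1
β3 |J1
β4 |J2
β5 |R2
β6 |J1

β4 →J2  (Se1 (Se) sets effort on bond)
β1 →GY1  (0-jn J2 has e-setter on 4)
β2 →R1  (J2 effort already set via bond 4)
β5 →R2  (J2 effort already set via bond 4)
β0 →GY1  (GY1 both-in/both-out from 1)
β3 →J1  (J1: bond 0 brought flow, rest push out)
β6 →J1  (J1: bond 0 brought flow, rest push out)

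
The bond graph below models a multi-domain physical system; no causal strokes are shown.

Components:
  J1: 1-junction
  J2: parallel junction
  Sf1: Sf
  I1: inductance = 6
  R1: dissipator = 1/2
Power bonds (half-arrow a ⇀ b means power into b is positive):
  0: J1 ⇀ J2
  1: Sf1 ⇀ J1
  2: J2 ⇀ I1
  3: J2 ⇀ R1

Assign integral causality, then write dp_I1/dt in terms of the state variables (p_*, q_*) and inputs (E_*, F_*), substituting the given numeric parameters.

dp_I1/dt = F_Sf1/2 - p_I1/12

β1 |Sf1  (source Sf1 imposes f)
β0 |J1  (1-jn J1 has f-setter on 1)
β2 |I1  (I1: I, integral causality)
β3 |J2  (J2: last free bond brings effort in)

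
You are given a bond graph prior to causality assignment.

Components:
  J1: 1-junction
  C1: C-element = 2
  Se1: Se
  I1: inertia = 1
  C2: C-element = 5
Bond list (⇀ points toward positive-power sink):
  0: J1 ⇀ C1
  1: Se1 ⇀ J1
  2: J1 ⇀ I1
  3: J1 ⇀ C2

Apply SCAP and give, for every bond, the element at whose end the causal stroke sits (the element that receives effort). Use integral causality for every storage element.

b1 stroke at J1  (source Se1 imposes e)
b0 stroke at J1  (C1 integral (e out))
b2 stroke at I1  (I1 outputs flow p/I1)
b3 stroke at J1  (1-jn J1 has f-setter on 2)

bond 0 stroke→J1
bond 1 stroke→J1
bond 2 stroke→I1
bond 3 stroke→J1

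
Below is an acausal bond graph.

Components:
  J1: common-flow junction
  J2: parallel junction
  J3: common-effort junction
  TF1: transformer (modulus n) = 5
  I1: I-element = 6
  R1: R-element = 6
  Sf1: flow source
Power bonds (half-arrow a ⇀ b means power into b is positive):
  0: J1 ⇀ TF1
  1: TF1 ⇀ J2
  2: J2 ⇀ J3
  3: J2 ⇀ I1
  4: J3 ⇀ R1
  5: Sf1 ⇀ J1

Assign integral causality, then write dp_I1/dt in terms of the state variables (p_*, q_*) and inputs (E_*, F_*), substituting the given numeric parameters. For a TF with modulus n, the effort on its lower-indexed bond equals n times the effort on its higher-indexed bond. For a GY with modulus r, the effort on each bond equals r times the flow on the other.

β5 →Sf1  (Sf1: flow source, stroke at near end)
β0 →J1  (J1: bond 5 brought flow, rest push out)
β1 →TF1  (through TF1, causality passes straight; one stroke at TF1)
β3 →I1  (I1: I, integral causality)
β2 →J2  (closing 0-jn rule on J2)
β4 →J3  (J3: last free bond brings effort in)

dp_I1/dt = 30*F_Sf1 - p_I1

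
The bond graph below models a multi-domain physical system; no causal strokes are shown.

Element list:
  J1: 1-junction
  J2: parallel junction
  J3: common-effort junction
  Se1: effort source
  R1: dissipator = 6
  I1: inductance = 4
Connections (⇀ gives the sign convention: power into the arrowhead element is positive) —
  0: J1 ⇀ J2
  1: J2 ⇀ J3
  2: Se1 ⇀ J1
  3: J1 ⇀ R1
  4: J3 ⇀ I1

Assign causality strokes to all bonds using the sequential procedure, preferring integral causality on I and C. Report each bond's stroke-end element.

b2 |J1  (Se1 fixes effort; stroke away)
b4 |I1  (I1 integral (f out))
b1 |J3  (closing 0-jn rule on J3)
b0 |J2  (only one effort-in slot at J2)
b3 |J1  (1-jn J1 has f-setter on 0)

b0 stroke→J2
b1 stroke→J3
b2 stroke→J1
b3 stroke→J1
b4 stroke→I1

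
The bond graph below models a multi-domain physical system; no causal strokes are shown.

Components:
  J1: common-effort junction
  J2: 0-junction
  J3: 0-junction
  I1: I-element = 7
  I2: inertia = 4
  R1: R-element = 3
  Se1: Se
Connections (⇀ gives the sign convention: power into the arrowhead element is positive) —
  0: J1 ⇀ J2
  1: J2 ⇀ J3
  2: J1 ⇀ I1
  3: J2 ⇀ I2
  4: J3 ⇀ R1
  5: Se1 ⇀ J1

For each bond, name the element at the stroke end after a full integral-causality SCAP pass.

#0 stroke→J2
#1 stroke→J3
#2 stroke→I1
#3 stroke→I2
#4 stroke→R1
#5 stroke→J1

b5 stroke→J1  (Se1 (Se) sets effort on bond)
b0 stroke→J2  (J1: bond 5 brought effort, rest push out)
b2 stroke→I1  (0-jn J1 has e-setter on 5)
b1 stroke→J3  (J2 effort already set via bond 0)
b3 stroke→I2  (J2 effort already set via bond 0)
b4 stroke→R1  (0-jn J3 has e-setter on 1)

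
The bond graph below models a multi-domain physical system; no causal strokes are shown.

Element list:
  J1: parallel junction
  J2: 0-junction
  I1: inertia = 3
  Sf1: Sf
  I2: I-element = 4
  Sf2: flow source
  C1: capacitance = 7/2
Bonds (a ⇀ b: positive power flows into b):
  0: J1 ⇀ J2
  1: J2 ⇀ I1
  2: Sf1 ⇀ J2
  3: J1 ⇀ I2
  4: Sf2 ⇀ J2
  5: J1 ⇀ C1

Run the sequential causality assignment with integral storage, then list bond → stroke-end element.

bond 0 stroke→J2
bond 1 stroke→I1
bond 2 stroke→Sf1
bond 3 stroke→I2
bond 4 stroke→Sf2
bond 5 stroke→J1

b2 →Sf1  (Sf1 fixes flow; stroke at Sf1)
b4 →Sf2  (Sf2 (Sf) sets flow on bond)
b1 →I1  (I1 outputs flow p/I1)
b0 →J2  (J2 needs exactly one e-in)
b3 →I2  (I2 integral (f out))
b5 →J1  (J1: last free bond brings effort in)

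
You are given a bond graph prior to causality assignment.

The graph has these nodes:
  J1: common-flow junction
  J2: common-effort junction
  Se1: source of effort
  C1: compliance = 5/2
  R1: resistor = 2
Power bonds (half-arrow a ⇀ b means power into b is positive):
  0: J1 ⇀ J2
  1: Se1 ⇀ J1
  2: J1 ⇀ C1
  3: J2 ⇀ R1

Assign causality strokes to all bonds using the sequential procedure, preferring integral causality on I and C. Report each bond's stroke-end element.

b0 stroke→J2
b1 stroke→J1
b2 stroke→J1
b3 stroke→R1

b1 |J1  (source Se1 imposes e)
b2 |J1  (C1 outputs effort q/C1)
b0 |J2  (closing 1-jn rule on J1)
b3 |R1  (J2: bond 0 brought effort, rest push out)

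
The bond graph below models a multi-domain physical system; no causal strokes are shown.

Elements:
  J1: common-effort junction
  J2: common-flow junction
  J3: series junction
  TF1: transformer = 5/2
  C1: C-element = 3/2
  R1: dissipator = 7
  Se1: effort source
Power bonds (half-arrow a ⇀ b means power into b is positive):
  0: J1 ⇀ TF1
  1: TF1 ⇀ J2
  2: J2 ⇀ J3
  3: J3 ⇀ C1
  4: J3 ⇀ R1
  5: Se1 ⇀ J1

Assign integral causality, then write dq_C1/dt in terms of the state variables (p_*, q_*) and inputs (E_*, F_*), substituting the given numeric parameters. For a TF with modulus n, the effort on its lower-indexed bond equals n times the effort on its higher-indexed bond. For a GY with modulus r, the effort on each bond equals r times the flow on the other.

dq_C1/dt = 2*E_Se1/35 - 2*q_C1/21

#5 stroke at J1  (Se1: effort source, stroke at far end)
#0 stroke at TF1  (common-e at J1 fixed by 5)
#1 stroke at J2  (TF TF1: opposite of bond 0)
#2 stroke at J3  (closing 1-jn rule on J2)
#3 stroke at J3  (C1: C, integral causality)
#4 stroke at R1  (J3: last free bond brings flow in)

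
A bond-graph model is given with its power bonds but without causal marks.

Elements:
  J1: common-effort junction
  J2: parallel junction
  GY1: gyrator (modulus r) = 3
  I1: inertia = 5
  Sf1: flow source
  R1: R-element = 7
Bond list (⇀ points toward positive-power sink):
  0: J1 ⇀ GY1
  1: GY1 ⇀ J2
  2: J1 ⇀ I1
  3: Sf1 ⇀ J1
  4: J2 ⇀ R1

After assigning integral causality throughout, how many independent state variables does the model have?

bond 3 |Sf1  (Sf1 (Sf) sets flow on bond)
bond 2 |I1  (I1: I, integral causality)
bond 0 |J1  (closing 0-jn rule on J1)
bond 1 |J2  (GY GY1: same side as bond 0)
bond 4 |R1  (0-jn J2 has e-setter on 1)

1  (I1 all integral)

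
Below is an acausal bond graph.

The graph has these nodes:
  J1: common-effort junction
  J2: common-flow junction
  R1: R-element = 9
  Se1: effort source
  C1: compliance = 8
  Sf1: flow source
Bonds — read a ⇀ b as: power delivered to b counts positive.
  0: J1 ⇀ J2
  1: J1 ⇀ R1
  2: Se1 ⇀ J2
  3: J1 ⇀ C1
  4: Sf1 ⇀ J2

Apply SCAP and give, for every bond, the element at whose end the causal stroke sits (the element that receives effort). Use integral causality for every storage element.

bond 0 stroke→J2
bond 1 stroke→R1
bond 2 stroke→J2
bond 3 stroke→J1
bond 4 stroke→Sf1

#2 →J2  (Se1 (Se) sets effort on bond)
#4 →Sf1  (Sf1 (Sf) sets flow on bond)
#0 →J2  (J2 flow already set via bond 4)
#3 →J1  (prefer integral on C1)
#1 →R1  (0-jn J1 has e-setter on 3)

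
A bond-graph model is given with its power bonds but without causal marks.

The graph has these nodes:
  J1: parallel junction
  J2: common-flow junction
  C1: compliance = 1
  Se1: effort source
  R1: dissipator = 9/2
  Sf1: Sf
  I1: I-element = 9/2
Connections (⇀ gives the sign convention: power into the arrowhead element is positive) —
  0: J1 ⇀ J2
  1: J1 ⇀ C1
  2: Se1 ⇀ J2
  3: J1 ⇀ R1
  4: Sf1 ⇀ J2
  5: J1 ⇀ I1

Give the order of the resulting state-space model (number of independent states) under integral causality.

#2 stroke at J2  (Se1 fixes effort; stroke away)
#4 stroke at Sf1  (Sf1 (Sf) sets flow on bond)
#0 stroke at J2  (J2 flow already set via bond 4)
#1 stroke at J1  (C1: C, integral causality)
#3 stroke at R1  (0-jn J1 has e-setter on 1)
#5 stroke at I1  (common-e at J1 fixed by 1)

2  (C1, I1 all integral)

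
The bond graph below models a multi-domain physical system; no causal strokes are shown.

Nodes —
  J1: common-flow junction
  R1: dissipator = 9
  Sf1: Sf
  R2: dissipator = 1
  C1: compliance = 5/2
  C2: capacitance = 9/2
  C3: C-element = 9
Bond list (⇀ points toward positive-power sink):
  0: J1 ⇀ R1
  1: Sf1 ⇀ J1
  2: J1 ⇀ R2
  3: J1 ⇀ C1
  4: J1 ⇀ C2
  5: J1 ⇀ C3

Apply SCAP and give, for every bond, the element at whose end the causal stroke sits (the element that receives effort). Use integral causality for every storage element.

b1 stroke→Sf1  (Sf1 (Sf) sets flow on bond)
b0 stroke→J1  (J1: bond 1 brought flow, rest push out)
b2 stroke→J1  (J1: bond 1 brought flow, rest push out)
b3 stroke→J1  (1-jn J1 has f-setter on 1)
b4 stroke→J1  (1-jn J1 has f-setter on 1)
b5 stroke→J1  (J1: bond 1 brought flow, rest push out)

b0 →J1
b1 →Sf1
b2 →J1
b3 →J1
b4 →J1
b5 →J1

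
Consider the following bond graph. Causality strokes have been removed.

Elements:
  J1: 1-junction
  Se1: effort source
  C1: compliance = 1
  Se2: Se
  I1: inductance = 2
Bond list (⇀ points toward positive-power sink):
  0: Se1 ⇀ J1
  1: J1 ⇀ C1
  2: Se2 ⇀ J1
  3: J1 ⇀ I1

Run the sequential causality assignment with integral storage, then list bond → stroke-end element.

b0 stroke at J1
b1 stroke at J1
b2 stroke at J1
b3 stroke at I1

bond 0 →J1  (Se1 (Se) sets effort on bond)
bond 2 →J1  (Se2: effort source, stroke at far end)
bond 1 →J1  (C1 outputs effort q/C1)
bond 3 →I1  (only one flow-in slot at J1)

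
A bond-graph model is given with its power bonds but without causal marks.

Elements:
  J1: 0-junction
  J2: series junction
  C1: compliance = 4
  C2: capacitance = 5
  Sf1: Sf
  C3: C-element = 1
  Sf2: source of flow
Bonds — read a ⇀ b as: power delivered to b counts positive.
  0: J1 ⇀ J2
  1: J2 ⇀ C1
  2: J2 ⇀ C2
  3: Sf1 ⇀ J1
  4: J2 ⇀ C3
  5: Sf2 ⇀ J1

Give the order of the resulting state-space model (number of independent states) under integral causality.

3  (C1, C2, C3 all integral)

bond 3 |Sf1  (Sf1 (Sf) sets flow on bond)
bond 5 |Sf2  (Sf2: flow source, stroke at near end)
bond 0 |J1  (J1 needs exactly one e-in)
bond 1 |J2  (J2 flow already set via bond 0)
bond 2 |J2  (common-f at J2 fixed by 0)
bond 4 |J2  (J2: bond 0 brought flow, rest push out)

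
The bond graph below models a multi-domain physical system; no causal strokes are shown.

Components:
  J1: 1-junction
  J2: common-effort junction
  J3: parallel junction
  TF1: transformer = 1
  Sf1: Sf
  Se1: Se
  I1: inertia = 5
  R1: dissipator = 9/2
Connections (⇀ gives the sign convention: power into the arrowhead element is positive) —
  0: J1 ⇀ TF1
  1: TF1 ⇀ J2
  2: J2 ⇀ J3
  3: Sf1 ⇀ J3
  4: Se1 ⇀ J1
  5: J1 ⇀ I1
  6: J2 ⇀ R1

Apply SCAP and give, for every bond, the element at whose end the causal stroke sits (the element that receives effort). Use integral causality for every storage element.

b3 stroke at Sf1  (source Sf1 imposes f)
b4 stroke at J1  (Se1 (Se) sets effort on bond)
b2 stroke at J3  (J3: last free bond brings effort in)
b5 stroke at I1  (prefer integral on I1)
b0 stroke at J1  (J1: bond 5 brought flow, rest push out)
b1 stroke at TF1  (through TF1, causality passes straight; one stroke at TF1)
b6 stroke at J2  (J2: last free bond brings effort in)

bond 0 →J1
bond 1 →TF1
bond 2 →J3
bond 3 →Sf1
bond 4 →J1
bond 5 →I1
bond 6 →J2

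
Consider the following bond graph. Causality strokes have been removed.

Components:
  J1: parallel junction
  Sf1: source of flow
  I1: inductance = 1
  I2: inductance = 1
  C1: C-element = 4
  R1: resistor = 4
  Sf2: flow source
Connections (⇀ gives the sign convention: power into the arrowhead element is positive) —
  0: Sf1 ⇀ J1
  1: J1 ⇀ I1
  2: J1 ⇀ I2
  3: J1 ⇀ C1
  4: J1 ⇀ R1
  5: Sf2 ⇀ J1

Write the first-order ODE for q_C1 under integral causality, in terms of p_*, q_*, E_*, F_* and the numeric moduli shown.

dq_C1/dt = F_Sf1 + F_Sf2 - p_I1 - p_I2 - q_C1/16

bond 0 |Sf1  (source Sf1 imposes f)
bond 5 |Sf2  (source Sf2 imposes f)
bond 1 |I1  (I1: I, integral causality)
bond 2 |I2  (I2 integral (f out))
bond 3 |J1  (C1 integral (e out))
bond 4 |R1  (0-jn J1 has e-setter on 3)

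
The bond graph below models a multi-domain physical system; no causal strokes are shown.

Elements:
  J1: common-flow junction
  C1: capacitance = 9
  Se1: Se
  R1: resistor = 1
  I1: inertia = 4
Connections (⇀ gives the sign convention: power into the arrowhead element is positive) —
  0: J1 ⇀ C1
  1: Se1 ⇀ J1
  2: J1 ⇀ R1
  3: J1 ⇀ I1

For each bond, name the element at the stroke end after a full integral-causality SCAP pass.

#0 stroke→J1
#1 stroke→J1
#2 stroke→J1
#3 stroke→I1

#1 |J1  (source Se1 imposes e)
#0 |J1  (C1 integral (e out))
#3 |I1  (I1: I, integral causality)
#2 |J1  (common-f at J1 fixed by 3)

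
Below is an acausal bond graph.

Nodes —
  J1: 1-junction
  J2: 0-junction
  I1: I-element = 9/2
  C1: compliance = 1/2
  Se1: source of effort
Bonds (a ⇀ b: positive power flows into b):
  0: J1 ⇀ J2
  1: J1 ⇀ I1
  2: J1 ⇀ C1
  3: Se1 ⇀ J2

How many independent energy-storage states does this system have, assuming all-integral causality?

2  (C1, I1 all integral)

β3 →J2  (source Se1 imposes e)
β0 →J1  (common-e at J2 fixed by 3)
β1 →I1  (I1: I, integral causality)
β2 →J1  (J1 flow already set via bond 1)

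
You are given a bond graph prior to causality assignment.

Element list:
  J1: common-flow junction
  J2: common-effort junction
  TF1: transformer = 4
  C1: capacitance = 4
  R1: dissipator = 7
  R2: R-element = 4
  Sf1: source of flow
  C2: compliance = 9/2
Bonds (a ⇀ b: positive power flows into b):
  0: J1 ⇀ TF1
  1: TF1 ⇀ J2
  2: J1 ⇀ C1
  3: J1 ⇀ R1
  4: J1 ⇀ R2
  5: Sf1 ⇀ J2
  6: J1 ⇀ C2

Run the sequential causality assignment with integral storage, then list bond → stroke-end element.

b5 stroke at Sf1  (Sf1: flow source, stroke at near end)
b1 stroke at J2  (only one effort-in slot at J2)
b0 stroke at TF1  (TF1: transformer flips bond 1)
b2 stroke at J1  (J1: bond 0 brought flow, rest push out)
b3 stroke at J1  (1-jn J1 has f-setter on 0)
b4 stroke at J1  (1-jn J1 has f-setter on 0)
b6 stroke at J1  (J1: bond 0 brought flow, rest push out)

#0 →TF1
#1 →J2
#2 →J1
#3 →J1
#4 →J1
#5 →Sf1
#6 →J1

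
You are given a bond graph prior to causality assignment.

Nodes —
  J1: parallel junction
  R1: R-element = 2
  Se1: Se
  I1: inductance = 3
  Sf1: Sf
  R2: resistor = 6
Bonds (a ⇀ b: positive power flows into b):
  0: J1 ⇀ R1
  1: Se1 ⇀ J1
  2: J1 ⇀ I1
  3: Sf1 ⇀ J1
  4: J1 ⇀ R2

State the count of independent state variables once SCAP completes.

1  (I1 all integral)

#1 stroke at J1  (Se1 (Se) sets effort on bond)
#3 stroke at Sf1  (Sf1 (Sf) sets flow on bond)
#0 stroke at R1  (J1: bond 1 brought effort, rest push out)
#2 stroke at I1  (J1 effort already set via bond 1)
#4 stroke at R2  (common-e at J1 fixed by 1)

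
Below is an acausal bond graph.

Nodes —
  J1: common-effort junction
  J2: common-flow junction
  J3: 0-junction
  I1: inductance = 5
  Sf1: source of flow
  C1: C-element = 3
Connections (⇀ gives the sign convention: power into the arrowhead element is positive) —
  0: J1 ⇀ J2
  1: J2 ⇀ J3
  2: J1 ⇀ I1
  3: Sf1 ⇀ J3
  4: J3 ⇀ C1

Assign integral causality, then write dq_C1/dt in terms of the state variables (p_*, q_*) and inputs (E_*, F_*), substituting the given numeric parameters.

dq_C1/dt = F_Sf1 - p_I1/5

b3 |Sf1  (Sf1: flow source, stroke at near end)
b2 |I1  (I1 outputs flow p/I1)
b0 |J1  (J1: last free bond brings effort in)
b1 |J2  (J2: bond 0 brought flow, rest push out)
b4 |J3  (only one effort-in slot at J3)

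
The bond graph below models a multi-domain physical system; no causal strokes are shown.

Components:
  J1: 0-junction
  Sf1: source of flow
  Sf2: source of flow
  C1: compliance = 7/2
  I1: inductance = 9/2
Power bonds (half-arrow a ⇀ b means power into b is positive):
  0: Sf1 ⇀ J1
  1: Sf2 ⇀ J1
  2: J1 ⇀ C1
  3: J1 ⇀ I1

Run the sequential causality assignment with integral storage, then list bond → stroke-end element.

#0 stroke→Sf1  (Sf1 fixes flow; stroke at Sf1)
#1 stroke→Sf2  (source Sf2 imposes f)
#2 stroke→J1  (C1: C, integral causality)
#3 stroke→I1  (0-jn J1 has e-setter on 2)

β0 stroke→Sf1
β1 stroke→Sf2
β2 stroke→J1
β3 stroke→I1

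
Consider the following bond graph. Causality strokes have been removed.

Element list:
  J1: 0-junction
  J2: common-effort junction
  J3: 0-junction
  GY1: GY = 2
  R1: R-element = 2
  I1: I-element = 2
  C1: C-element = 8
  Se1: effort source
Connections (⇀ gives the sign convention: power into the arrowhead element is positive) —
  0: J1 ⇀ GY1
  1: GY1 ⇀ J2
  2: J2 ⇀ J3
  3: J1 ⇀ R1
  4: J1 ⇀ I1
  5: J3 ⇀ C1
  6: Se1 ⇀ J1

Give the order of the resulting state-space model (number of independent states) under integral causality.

2  (C1, I1 all integral)

bond 6 →J1  (Se1: effort source, stroke at far end)
bond 0 →GY1  (J1: bond 6 brought effort, rest push out)
bond 3 →R1  (0-jn J1 has e-setter on 6)
bond 4 →I1  (J1: bond 6 brought effort, rest push out)
bond 1 →GY1  (GY1: gyrator matches bond 0)
bond 2 →J2  (closing 0-jn rule on J2)
bond 5 →J3  (closing 0-jn rule on J3)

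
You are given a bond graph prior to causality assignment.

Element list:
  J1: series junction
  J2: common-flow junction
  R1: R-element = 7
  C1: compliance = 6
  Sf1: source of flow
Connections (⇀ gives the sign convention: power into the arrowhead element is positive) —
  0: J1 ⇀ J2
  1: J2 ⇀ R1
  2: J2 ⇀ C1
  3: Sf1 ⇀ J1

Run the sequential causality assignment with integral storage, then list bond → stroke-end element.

#3 →Sf1  (source Sf1 imposes f)
#0 →J1  (J1: bond 3 brought flow, rest push out)
#1 →J2  (common-f at J2 fixed by 0)
#2 →J2  (J2: bond 0 brought flow, rest push out)

b0 |J1
b1 |J2
b2 |J2
b3 |Sf1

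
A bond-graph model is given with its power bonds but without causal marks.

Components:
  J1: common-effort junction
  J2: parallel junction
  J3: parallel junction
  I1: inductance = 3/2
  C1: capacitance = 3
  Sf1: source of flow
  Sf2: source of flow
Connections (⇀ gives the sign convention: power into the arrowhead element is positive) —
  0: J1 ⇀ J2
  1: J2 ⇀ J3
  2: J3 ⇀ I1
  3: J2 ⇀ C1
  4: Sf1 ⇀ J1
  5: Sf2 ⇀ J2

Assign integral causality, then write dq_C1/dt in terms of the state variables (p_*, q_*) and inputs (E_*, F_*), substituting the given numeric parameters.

dq_C1/dt = F_Sf1 + F_Sf2 - 2*p_I1/3

#4 |Sf1  (source Sf1 imposes f)
#5 |Sf2  (Sf2: flow source, stroke at near end)
#0 |J1  (only one effort-in slot at J1)
#2 |I1  (I1: I, integral causality)
#1 |J3  (closing 0-jn rule on J3)
#3 |J2  (only one effort-in slot at J2)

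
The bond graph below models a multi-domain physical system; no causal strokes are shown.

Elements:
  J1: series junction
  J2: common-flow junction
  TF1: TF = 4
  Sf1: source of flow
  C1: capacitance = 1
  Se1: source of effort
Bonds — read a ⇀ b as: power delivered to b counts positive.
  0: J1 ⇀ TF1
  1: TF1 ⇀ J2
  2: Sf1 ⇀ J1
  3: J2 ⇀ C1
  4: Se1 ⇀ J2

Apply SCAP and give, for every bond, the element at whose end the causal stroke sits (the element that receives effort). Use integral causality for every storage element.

#2 stroke→Sf1  (Sf1: flow source, stroke at near end)
#4 stroke→J2  (Se1: effort source, stroke at far end)
#0 stroke→J1  (common-f at J1 fixed by 2)
#1 stroke→TF1  (through TF1, causality passes straight; one stroke at TF1)
#3 stroke→J2  (J2 flow already set via bond 1)

#0 stroke at J1
#1 stroke at TF1
#2 stroke at Sf1
#3 stroke at J2
#4 stroke at J2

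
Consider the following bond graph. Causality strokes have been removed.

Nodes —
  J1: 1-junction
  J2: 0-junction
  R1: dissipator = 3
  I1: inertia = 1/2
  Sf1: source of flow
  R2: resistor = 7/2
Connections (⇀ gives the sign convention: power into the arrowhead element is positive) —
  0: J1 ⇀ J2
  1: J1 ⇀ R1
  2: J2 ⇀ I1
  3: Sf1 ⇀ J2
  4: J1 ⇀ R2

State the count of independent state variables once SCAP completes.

1  (I1 all integral)

b3 stroke at Sf1  (Sf1: flow source, stroke at near end)
b2 stroke at I1  (prefer integral on I1)
b0 stroke at J2  (closing 0-jn rule on J2)
b1 stroke at J1  (1-jn J1 has f-setter on 0)
b4 stroke at J1  (J1: bond 0 brought flow, rest push out)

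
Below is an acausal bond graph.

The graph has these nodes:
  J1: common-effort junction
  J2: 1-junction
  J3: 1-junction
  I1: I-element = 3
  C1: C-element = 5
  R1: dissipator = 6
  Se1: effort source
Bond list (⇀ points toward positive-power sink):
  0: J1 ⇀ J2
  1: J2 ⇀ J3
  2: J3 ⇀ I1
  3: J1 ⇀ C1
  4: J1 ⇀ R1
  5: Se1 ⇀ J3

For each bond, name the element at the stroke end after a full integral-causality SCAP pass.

#0 stroke at J2
#1 stroke at J3
#2 stroke at I1
#3 stroke at J1
#4 stroke at R1
#5 stroke at J3

#5 stroke at J3  (source Se1 imposes e)
#2 stroke at I1  (prefer integral on I1)
#1 stroke at J3  (J3 flow already set via bond 2)
#0 stroke at J2  (common-f at J2 fixed by 1)
#3 stroke at J1  (prefer integral on C1)
#4 stroke at R1  (J1 effort already set via bond 3)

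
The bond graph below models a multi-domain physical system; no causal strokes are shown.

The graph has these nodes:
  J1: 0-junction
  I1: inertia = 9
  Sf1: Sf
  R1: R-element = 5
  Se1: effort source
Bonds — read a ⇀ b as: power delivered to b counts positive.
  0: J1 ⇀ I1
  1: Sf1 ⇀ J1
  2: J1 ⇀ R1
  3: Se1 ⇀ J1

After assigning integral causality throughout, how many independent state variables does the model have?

bond 1 stroke→Sf1  (Sf1: flow source, stroke at near end)
bond 3 stroke→J1  (Se1: effort source, stroke at far end)
bond 0 stroke→I1  (J1 effort already set via bond 3)
bond 2 stroke→R1  (J1: bond 3 brought effort, rest push out)

1  (I1 all integral)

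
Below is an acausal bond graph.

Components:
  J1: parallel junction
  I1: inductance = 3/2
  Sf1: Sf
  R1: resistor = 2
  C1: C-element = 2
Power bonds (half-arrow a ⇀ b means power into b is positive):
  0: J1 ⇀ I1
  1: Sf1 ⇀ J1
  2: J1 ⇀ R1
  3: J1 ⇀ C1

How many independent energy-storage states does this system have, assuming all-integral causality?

b1 stroke at Sf1  (source Sf1 imposes f)
b0 stroke at I1  (I1 integral (f out))
b3 stroke at J1  (C1 integral (e out))
b2 stroke at R1  (0-jn J1 has e-setter on 3)

2  (C1, I1 all integral)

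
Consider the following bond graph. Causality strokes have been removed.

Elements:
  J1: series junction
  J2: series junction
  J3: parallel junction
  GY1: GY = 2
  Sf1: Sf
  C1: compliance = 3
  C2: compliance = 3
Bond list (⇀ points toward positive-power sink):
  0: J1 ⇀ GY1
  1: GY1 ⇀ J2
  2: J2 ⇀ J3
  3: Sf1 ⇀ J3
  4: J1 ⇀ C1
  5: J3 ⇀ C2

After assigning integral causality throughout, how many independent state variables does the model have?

2  (C1, C2 all integral)

#3 |Sf1  (Sf1: flow source, stroke at near end)
#4 |J1  (prefer integral on C1)
#0 |GY1  (J1: last free bond brings flow in)
#1 |GY1  (through GY1, causality inverts; strokes same side of GY1)
#2 |J2  (1-jn J2 has f-setter on 1)
#5 |J3  (J3: last free bond brings effort in)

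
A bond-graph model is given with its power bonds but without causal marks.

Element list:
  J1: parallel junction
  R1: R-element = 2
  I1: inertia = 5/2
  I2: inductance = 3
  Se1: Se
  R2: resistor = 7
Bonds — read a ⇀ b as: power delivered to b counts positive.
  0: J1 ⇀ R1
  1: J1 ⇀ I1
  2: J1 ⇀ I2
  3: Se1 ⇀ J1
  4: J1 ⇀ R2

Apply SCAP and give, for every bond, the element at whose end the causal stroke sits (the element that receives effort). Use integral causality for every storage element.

bond 0 →R1
bond 1 →I1
bond 2 →I2
bond 3 →J1
bond 4 →R2

#3 stroke→J1  (source Se1 imposes e)
#0 stroke→R1  (0-jn J1 has e-setter on 3)
#1 stroke→I1  (0-jn J1 has e-setter on 3)
#2 stroke→I2  (J1 effort already set via bond 3)
#4 stroke→R2  (0-jn J1 has e-setter on 3)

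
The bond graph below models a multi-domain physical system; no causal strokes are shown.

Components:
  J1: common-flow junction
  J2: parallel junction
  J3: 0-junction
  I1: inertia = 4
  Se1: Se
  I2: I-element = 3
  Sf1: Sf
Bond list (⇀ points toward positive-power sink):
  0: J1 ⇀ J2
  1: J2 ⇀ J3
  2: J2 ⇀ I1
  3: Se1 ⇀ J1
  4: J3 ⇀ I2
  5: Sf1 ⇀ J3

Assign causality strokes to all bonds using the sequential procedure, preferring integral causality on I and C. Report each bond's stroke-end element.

bond 3 |J1  (Se1 (Se) sets effort on bond)
bond 5 |Sf1  (Sf1 fixes flow; stroke at Sf1)
bond 0 |J2  (J1 needs exactly one f-in)
bond 1 |J3  (common-e at J2 fixed by 0)
bond 2 |I1  (J2 effort already set via bond 0)
bond 4 |I2  (0-jn J3 has e-setter on 1)

β0 stroke→J2
β1 stroke→J3
β2 stroke→I1
β3 stroke→J1
β4 stroke→I2
β5 stroke→Sf1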